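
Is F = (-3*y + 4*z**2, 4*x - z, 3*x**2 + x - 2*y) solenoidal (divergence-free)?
Yes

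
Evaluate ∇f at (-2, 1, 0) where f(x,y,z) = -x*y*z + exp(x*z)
(0, 0, 0)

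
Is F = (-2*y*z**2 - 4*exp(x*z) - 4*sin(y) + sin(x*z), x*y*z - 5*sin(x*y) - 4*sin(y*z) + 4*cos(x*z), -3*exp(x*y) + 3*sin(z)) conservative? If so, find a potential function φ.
No, ∇×F = (-x*y - 3*x*exp(x*y) + 4*x*sin(x*z) + 4*y*cos(y*z), -4*x*exp(x*z) + x*cos(x*z) - 4*y*z + 3*y*exp(x*y), y*z - 5*y*cos(x*y) + 2*z**2 - 4*z*sin(x*z) + 4*cos(y)) ≠ 0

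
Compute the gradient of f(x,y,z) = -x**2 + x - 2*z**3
(1 - 2*x, 0, -6*z**2)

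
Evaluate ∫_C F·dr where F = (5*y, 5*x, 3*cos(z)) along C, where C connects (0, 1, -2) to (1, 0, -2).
0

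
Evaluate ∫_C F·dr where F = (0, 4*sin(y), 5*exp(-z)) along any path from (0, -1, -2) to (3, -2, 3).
-5*exp(-3) - 4*cos(2) + 4*cos(1) + 5*exp(2)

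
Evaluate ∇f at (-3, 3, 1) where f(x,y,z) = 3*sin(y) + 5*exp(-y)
(0, 3*cos(3) - 5*exp(-3), 0)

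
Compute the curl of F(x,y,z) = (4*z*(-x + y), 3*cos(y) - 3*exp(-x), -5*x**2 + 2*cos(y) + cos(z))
(-2*sin(y), 6*x + 4*y, -4*z + 3*exp(-x))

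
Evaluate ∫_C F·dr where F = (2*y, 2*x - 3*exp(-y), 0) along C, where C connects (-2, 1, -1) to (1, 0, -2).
7 - 3*exp(-1)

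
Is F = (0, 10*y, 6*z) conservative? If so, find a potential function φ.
Yes, F is conservative. φ = 5*y**2 + 3*z**2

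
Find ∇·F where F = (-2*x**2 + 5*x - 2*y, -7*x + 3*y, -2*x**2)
8 - 4*x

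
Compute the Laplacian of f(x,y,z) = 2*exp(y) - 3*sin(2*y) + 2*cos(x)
2*exp(y) + 12*sin(2*y) - 2*cos(x)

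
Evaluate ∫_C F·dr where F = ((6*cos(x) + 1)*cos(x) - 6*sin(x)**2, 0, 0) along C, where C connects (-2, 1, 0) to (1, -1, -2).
3*sin(4) + sin(1) + 4*sin(2)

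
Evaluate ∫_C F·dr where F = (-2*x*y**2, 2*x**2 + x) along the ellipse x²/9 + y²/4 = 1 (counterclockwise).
6*pi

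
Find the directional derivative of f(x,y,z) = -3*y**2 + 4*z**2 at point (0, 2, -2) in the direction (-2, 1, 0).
-12*sqrt(5)/5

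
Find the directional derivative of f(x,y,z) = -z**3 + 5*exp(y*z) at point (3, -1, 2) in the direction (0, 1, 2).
-24*sqrt(5)/5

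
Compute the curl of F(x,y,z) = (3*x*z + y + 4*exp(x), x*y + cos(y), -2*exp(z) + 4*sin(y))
(4*cos(y), 3*x, y - 1)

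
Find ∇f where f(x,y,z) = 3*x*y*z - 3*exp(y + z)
(3*y*z, 3*x*z - 3*exp(y + z), 3*x*y - 3*exp(y + z))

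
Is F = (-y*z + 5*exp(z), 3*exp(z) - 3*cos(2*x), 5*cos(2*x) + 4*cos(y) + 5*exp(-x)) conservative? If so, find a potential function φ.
No, ∇×F = (-3*exp(z) - 4*sin(y), -y + 5*exp(z) + 10*sin(2*x) + 5*exp(-x), z + 6*sin(2*x)) ≠ 0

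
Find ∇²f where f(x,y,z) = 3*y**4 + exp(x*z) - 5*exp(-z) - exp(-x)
x**2*exp(x*z) + 36*y**2 + z**2*exp(x*z) - 5*exp(-z) - exp(-x)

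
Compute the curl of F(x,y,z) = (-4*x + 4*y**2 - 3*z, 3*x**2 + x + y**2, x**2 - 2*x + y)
(1, -2*x - 1, 6*x - 8*y + 1)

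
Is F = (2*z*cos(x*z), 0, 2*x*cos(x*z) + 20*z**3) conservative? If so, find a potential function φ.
Yes, F is conservative. φ = 5*z**4 + 2*sin(x*z)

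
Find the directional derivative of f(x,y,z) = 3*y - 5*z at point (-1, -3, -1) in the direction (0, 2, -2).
4*sqrt(2)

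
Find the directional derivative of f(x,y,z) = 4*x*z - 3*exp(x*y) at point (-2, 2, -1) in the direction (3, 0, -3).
sqrt(2)*(-3 + 2*exp(4))*exp(-4)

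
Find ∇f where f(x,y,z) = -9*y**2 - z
(0, -18*y, -1)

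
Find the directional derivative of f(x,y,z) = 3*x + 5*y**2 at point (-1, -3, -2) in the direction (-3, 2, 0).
-69*sqrt(13)/13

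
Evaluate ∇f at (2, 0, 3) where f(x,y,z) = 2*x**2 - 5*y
(8, -5, 0)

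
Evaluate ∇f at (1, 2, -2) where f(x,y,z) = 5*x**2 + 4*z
(10, 0, 4)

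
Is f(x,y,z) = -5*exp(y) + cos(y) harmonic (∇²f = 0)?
No, ∇²f = -5*exp(y) - cos(y)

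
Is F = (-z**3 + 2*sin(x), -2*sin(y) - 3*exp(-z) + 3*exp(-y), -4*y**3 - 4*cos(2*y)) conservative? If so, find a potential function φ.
No, ∇×F = (-12*y**2 + 8*sin(2*y) - 3*exp(-z), -3*z**2, 0) ≠ 0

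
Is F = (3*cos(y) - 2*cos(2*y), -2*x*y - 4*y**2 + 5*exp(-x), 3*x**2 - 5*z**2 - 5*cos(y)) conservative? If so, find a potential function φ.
No, ∇×F = (5*sin(y), -6*x, -2*y + 3*sin(y) - 4*sin(2*y) - 5*exp(-x)) ≠ 0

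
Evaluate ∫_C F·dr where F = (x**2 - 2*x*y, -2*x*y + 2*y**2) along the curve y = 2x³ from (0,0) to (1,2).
151/105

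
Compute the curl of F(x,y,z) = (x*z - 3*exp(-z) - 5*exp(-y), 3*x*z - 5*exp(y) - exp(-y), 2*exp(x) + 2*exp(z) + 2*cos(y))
(-3*x - 2*sin(y), x - 2*exp(x) + 3*exp(-z), 3*z - 5*exp(-y))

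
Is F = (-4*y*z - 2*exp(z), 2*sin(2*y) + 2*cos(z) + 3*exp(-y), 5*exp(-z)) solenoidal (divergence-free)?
No, ∇·F = 4*cos(2*y) - 5*exp(-z) - 3*exp(-y)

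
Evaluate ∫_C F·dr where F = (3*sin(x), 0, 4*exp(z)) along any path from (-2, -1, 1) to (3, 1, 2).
-4*E + 3*cos(2) - 3*cos(3) + 4*exp(2)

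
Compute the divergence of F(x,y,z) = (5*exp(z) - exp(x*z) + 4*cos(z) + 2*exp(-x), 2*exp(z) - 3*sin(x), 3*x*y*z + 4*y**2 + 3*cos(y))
3*x*y - z*exp(x*z) - 2*exp(-x)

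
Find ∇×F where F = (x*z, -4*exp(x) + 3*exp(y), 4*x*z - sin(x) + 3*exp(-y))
(-3*exp(-y), x - 4*z + cos(x), -4*exp(x))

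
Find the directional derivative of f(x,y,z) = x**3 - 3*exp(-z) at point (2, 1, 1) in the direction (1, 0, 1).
sqrt(2)*(3/2 + 6*E)*exp(-1)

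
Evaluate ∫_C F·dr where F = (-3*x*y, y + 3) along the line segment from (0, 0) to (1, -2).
-2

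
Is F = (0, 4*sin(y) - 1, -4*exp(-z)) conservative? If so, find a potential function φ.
Yes, F is conservative. φ = -y - 4*cos(y) + 4*exp(-z)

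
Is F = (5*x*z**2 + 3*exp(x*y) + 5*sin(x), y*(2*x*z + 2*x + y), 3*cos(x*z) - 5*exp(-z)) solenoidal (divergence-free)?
No, ∇·F = 2*x*z - 3*x*sin(x*z) + 2*x + 3*y*exp(x*y) + 2*y + 5*z**2 + 5*cos(x) + 5*exp(-z)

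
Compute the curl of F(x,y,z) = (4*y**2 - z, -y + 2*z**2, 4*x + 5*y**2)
(10*y - 4*z, -5, -8*y)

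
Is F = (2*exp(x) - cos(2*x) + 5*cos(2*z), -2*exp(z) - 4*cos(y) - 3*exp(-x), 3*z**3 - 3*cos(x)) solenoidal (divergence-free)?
No, ∇·F = 9*z**2 + 2*exp(x) + 2*sin(2*x) + 4*sin(y)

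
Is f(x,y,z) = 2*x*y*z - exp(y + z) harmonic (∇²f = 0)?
No, ∇²f = -2*exp(y + z)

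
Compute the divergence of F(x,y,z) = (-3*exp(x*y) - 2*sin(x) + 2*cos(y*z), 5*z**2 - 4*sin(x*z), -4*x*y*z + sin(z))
-4*x*y - 3*y*exp(x*y) - 2*cos(x) + cos(z)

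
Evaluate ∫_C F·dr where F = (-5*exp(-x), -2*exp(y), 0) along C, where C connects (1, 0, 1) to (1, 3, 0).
2 - 2*exp(3)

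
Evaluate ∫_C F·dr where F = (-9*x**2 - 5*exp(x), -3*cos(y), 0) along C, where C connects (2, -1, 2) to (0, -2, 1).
-3*sin(1) + 3*sin(2) + 19 + 5*exp(2)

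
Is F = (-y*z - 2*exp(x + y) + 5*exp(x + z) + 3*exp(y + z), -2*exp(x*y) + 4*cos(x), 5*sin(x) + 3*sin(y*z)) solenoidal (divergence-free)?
No, ∇·F = -2*x*exp(x*y) + 3*y*cos(y*z) - 2*exp(x + y) + 5*exp(x + z)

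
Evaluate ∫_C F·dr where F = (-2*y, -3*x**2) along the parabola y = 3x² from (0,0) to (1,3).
-13/2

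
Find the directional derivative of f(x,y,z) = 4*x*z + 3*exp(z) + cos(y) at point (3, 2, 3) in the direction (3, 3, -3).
sqrt(3)*(-exp(3) - sin(2)/3)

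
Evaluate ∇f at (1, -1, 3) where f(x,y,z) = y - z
(0, 1, -1)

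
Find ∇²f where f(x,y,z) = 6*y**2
12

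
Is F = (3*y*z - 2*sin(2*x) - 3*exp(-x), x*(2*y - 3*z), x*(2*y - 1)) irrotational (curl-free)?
No, ∇×F = (5*x, y + 1, 2*y - 6*z)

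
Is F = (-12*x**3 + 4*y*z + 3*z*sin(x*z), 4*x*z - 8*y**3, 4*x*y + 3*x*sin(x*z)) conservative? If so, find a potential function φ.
Yes, F is conservative. φ = -3*x**4 + 4*x*y*z - 2*y**4 - 3*cos(x*z)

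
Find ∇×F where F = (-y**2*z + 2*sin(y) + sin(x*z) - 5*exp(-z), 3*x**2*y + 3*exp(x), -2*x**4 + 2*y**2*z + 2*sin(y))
(4*y*z + 2*cos(y), 8*x**3 + x*cos(x*z) - y**2 + 5*exp(-z), 6*x*y + 2*y*z + 3*exp(x) - 2*cos(y))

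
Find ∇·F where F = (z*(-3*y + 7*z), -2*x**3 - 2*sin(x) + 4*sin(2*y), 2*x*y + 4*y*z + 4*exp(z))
4*y + 4*exp(z) + 8*cos(2*y)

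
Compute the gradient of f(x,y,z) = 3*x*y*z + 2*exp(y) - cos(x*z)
(z*(3*y + sin(x*z)), 3*x*z + 2*exp(y), x*(3*y + sin(x*z)))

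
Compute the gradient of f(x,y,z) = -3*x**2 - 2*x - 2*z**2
(-6*x - 2, 0, -4*z)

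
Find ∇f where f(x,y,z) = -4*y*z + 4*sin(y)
(0, -4*z + 4*cos(y), -4*y)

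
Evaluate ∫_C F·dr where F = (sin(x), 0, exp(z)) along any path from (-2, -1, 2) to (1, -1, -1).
-exp(2) - cos(1) + cos(2) + exp(-1)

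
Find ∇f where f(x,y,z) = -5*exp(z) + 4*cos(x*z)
(-4*z*sin(x*z), 0, -4*x*sin(x*z) - 5*exp(z))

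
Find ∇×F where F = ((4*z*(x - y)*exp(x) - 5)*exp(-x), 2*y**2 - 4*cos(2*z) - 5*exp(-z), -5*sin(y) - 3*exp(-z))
(-8*sin(2*z) - 5*cos(y) - 5*exp(-z), 4*x - 4*y, 4*z)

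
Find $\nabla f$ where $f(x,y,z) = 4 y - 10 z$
(0, 4, -10)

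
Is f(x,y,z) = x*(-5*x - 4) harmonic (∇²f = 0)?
No, ∇²f = -10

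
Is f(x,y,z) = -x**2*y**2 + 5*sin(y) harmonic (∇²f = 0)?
No, ∇²f = -2*x**2 - 2*y**2 - 5*sin(y)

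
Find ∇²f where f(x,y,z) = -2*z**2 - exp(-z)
-4 - exp(-z)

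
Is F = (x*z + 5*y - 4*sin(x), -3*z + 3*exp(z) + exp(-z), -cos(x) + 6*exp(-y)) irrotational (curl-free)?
No, ∇×F = (-3*exp(z) + 3 + exp(-z) - 6*exp(-y), x - sin(x), -5)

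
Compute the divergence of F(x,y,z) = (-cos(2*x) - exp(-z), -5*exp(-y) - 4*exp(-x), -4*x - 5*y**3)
2*sin(2*x) + 5*exp(-y)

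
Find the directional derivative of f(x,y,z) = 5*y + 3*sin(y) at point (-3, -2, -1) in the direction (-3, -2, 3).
-sqrt(22)*(3*cos(2) + 5)/11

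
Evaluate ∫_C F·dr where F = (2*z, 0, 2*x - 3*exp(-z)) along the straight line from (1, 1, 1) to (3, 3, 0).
1 - 3*exp(-1)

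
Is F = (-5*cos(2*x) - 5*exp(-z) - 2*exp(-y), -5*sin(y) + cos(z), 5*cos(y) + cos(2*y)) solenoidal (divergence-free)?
No, ∇·F = 10*sin(2*x) - 5*cos(y)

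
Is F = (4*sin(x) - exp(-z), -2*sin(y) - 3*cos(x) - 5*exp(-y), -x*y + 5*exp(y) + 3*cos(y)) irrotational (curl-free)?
No, ∇×F = (-x + 5*exp(y) - 3*sin(y), y + exp(-z), 3*sin(x))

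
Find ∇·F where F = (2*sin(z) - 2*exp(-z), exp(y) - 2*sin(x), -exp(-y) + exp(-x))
exp(y)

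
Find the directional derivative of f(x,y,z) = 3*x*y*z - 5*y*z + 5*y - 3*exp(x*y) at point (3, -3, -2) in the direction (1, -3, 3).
9*sqrt(19)*(4 - exp(9))*exp(-9)/19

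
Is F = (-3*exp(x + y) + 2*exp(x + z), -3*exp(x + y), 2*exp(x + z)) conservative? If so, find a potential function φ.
Yes, F is conservative. φ = -3*exp(x + y) + 2*exp(x + z)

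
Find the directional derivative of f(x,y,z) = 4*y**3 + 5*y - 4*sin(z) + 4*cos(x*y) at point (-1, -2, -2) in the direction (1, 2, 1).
sqrt(6)*(-2*cos(2) + 8*sin(2) + 53)/3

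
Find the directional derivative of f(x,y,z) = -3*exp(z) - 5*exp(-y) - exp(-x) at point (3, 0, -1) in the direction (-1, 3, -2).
sqrt(14)*(-1 + 6*exp(2) + 15*exp(3))*exp(-3)/14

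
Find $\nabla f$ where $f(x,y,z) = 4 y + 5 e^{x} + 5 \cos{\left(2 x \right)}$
(5*exp(x) - 10*sin(2*x), 4, 0)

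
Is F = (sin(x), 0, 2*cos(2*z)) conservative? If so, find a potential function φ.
Yes, F is conservative. φ = sin(2*z) - cos(x)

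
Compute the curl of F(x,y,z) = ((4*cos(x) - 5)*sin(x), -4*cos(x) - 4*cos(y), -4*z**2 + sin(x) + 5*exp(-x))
(0, -cos(x) + 5*exp(-x), 4*sin(x))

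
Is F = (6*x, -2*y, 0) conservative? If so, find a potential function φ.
Yes, F is conservative. φ = 3*x**2 - y**2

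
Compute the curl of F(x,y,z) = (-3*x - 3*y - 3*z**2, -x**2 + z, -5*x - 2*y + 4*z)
(-3, 5 - 6*z, 3 - 2*x)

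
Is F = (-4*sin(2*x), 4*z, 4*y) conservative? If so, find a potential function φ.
Yes, F is conservative. φ = 4*y*z + 2*cos(2*x)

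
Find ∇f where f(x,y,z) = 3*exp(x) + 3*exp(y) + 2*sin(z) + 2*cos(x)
(3*exp(x) - 2*sin(x), 3*exp(y), 2*cos(z))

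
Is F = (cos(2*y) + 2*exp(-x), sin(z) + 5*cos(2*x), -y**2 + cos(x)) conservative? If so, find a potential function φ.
No, ∇×F = (-2*y - cos(z), sin(x), -10*sin(2*x) + 2*sin(2*y)) ≠ 0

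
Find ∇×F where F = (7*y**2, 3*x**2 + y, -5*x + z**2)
(0, 5, 6*x - 14*y)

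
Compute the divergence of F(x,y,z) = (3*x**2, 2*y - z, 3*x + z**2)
6*x + 2*z + 2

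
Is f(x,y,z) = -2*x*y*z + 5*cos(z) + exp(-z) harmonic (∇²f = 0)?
No, ∇²f = -5*cos(z) + exp(-z)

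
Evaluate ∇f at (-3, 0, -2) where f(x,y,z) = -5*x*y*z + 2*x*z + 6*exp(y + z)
(-4, -30 + 6*exp(-2), -6 + 6*exp(-2))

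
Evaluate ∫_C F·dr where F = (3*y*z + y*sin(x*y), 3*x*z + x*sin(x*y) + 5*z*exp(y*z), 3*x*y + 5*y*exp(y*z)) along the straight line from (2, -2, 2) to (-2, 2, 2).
10*sinh(4)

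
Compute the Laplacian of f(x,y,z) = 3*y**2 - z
6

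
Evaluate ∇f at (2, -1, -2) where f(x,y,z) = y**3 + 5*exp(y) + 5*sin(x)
(5*cos(2), 5*exp(-1) + 3, 0)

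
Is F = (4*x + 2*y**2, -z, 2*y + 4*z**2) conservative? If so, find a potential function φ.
No, ∇×F = (3, 0, -4*y) ≠ 0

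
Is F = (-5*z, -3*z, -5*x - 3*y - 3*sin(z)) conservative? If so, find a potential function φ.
Yes, F is conservative. φ = -5*x*z - 3*y*z + 3*cos(z)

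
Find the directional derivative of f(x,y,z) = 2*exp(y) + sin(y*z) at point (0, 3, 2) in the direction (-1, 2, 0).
4*sqrt(5)*(cos(6) + exp(3))/5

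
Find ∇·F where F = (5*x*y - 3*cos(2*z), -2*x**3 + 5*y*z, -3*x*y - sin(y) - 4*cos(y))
5*y + 5*z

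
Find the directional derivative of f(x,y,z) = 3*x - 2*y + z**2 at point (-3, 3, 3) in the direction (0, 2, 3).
14*sqrt(13)/13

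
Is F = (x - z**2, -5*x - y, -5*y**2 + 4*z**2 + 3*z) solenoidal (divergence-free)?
No, ∇·F = 8*z + 3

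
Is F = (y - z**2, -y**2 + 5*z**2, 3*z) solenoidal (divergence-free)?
No, ∇·F = 3 - 2*y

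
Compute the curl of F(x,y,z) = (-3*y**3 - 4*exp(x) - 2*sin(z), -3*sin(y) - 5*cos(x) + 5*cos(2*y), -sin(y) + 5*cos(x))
(-cos(y), 5*sin(x) - 2*cos(z), 9*y**2 + 5*sin(x))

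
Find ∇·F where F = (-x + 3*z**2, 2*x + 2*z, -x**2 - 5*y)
-1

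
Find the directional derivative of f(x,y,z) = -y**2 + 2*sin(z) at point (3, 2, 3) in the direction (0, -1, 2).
4*sqrt(5)*(cos(3) + 1)/5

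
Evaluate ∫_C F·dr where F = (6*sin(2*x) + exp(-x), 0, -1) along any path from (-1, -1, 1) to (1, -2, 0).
1 + 2*sinh(1)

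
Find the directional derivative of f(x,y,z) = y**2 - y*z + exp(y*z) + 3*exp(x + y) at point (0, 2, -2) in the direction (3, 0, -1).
sqrt(10)*(-2 + 2*exp(4) + 9*exp(6))*exp(-4)/10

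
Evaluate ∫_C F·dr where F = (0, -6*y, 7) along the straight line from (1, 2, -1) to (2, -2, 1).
14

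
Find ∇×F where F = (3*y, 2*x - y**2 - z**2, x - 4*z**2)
(2*z, -1, -1)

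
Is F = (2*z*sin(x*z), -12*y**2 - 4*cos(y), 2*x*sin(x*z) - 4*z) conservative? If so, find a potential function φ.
Yes, F is conservative. φ = -4*y**3 - 2*z**2 - 4*sin(y) - 2*cos(x*z)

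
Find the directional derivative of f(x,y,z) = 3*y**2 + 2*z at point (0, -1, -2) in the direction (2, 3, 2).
-14*sqrt(17)/17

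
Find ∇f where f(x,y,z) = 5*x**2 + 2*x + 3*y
(10*x + 2, 3, 0)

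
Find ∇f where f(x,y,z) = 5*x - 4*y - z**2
(5, -4, -2*z)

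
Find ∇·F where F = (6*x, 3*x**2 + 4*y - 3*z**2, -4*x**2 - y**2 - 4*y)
10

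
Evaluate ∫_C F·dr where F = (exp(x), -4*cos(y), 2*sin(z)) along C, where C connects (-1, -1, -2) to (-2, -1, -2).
(1 - E)*exp(-2)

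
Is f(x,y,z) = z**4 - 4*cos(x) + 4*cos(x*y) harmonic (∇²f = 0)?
No, ∇²f = -4*x**2*cos(x*y) - 4*y**2*cos(x*y) + 12*z**2 + 4*cos(x)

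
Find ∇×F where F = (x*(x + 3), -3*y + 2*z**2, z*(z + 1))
(-4*z, 0, 0)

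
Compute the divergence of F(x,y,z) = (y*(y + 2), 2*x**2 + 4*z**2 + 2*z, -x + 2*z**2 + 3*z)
4*z + 3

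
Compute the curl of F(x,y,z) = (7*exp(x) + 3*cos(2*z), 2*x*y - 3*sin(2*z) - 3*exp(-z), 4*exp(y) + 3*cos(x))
(4*exp(y) + 6*cos(2*z) - 3*exp(-z), 3*sin(x) - 6*sin(2*z), 2*y)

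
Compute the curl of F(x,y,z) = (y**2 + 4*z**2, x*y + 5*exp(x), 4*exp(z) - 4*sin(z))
(0, 8*z, -y + 5*exp(x))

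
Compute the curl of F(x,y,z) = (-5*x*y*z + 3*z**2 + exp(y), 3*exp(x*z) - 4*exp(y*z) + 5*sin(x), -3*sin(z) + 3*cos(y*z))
(-3*x*exp(x*z) + 4*y*exp(y*z) - 3*z*sin(y*z), -5*x*y + 6*z, 5*x*z + 3*z*exp(x*z) - exp(y) + 5*cos(x))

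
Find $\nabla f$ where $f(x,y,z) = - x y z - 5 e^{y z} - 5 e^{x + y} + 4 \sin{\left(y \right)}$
(-y*z - 5*exp(x + y), -x*z - 5*z*exp(y*z) - 5*exp(x + y) + 4*cos(y), y*(-x - 5*exp(y*z)))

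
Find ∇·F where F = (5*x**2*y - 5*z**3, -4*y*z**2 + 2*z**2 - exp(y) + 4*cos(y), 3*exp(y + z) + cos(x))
10*x*y - 4*z**2 - exp(y) + 3*exp(y + z) - 4*sin(y)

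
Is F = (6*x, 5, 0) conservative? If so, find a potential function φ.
Yes, F is conservative. φ = 3*x**2 + 5*y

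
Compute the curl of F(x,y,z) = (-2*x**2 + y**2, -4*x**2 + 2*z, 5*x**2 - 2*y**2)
(-4*y - 2, -10*x, -8*x - 2*y)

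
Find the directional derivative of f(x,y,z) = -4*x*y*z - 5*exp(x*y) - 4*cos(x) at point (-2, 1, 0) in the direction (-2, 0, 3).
2*sqrt(13)*(5 + 4*exp(2)*sin(2) + 12*exp(2))*exp(-2)/13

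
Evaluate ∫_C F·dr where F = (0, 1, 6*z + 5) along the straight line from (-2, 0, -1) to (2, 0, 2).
24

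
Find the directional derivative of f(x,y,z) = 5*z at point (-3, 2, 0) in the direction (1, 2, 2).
10/3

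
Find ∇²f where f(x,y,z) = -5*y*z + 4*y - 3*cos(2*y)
12*cos(2*y)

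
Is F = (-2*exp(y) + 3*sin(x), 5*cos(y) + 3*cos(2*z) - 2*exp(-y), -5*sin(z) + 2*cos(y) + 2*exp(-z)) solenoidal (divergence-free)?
No, ∇·F = -5*sin(y) + 3*cos(x) - 5*cos(z) - 2*exp(-z) + 2*exp(-y)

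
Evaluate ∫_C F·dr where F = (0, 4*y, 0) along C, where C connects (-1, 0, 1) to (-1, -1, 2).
2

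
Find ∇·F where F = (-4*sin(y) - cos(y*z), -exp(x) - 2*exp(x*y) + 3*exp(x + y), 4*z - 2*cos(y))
-2*x*exp(x*y) + 3*exp(x + y) + 4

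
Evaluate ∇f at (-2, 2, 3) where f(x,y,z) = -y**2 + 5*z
(0, -4, 5)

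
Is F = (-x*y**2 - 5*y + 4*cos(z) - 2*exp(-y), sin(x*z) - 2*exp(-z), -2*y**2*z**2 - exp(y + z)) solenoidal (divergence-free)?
No, ∇·F = -4*y**2*z - y**2 - exp(y + z)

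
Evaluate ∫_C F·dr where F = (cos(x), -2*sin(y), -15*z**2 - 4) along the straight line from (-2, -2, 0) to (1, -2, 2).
-48 + sin(1) + sin(2)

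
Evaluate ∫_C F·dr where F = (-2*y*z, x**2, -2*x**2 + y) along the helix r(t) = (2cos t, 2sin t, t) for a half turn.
-4*pi + 4 + 2*pi**2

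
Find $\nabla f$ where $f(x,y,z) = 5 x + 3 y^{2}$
(5, 6*y, 0)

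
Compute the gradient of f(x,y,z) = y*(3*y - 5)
(0, 6*y - 5, 0)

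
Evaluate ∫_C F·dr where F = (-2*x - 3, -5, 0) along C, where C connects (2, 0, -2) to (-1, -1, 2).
17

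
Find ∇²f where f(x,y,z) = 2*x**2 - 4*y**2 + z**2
-2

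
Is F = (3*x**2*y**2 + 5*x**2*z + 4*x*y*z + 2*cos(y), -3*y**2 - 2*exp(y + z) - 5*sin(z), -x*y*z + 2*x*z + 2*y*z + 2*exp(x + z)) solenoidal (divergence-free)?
No, ∇·F = 6*x*y**2 - x*y + 10*x*z + 2*x + 4*y*z - 4*y + 2*exp(x + z) - 2*exp(y + z)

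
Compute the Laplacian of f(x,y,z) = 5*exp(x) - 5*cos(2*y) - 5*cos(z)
5*exp(x) + 20*cos(2*y) + 5*cos(z)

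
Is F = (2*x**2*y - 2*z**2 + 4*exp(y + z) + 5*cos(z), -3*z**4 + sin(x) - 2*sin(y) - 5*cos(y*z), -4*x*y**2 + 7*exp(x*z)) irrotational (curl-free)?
No, ∇×F = (-8*x*y - 5*y*sin(y*z) + 12*z**3, 4*y**2 - 7*z*exp(x*z) - 4*z + 4*exp(y + z) - 5*sin(z), -2*x**2 - 4*exp(y + z) + cos(x))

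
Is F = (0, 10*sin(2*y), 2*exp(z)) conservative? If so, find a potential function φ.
Yes, F is conservative. φ = 2*exp(z) - 5*cos(2*y)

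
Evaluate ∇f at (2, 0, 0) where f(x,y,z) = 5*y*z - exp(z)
(0, 0, -1)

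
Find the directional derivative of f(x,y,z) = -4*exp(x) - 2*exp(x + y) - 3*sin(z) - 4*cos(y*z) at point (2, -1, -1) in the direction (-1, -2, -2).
2*cos(1) + 16*sin(1)/3 + 2*E + 4*exp(2)/3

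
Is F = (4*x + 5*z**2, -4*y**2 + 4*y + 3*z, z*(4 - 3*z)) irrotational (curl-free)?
No, ∇×F = (-3, 10*z, 0)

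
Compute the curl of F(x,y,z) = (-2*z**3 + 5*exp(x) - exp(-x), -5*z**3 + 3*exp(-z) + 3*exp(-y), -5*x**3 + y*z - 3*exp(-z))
(15*z**2 + z + 3*exp(-z), 15*x**2 - 6*z**2, 0)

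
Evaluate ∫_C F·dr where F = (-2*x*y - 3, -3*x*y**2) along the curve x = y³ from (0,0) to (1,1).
-61/14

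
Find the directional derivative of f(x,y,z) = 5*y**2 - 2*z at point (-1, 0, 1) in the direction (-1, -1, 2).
-2*sqrt(6)/3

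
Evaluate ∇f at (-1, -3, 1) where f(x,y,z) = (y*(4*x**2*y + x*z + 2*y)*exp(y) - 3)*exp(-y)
(-75, -37 + 3*exp(3), 3)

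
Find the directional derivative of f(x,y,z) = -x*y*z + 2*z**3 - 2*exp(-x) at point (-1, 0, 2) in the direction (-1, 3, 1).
2*sqrt(11)*(15 - E)/11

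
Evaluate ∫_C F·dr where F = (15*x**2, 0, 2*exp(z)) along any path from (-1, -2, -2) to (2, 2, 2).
4*sinh(2) + 45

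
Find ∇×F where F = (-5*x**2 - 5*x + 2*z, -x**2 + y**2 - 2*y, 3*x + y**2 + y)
(2*y + 1, -1, -2*x)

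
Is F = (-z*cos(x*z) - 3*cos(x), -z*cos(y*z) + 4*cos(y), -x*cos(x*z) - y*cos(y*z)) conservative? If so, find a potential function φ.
Yes, F is conservative. φ = -3*sin(x) + 4*sin(y) - sin(x*z) - sin(y*z)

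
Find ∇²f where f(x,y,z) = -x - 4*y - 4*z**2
-8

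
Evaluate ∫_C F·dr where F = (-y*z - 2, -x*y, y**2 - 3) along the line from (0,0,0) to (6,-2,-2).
-74/3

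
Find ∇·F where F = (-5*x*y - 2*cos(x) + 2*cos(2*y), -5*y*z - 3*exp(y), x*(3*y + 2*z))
2*x - 5*y - 5*z - 3*exp(y) + 2*sin(x)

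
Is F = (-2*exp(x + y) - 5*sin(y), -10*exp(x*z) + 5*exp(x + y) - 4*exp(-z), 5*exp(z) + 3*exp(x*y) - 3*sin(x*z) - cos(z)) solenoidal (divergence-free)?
No, ∇·F = -3*x*cos(x*z) + 5*exp(z) + 3*exp(x + y) + sin(z)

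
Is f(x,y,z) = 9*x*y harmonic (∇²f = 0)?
Yes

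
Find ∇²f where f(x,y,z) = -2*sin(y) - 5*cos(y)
2*sin(y) + 5*cos(y)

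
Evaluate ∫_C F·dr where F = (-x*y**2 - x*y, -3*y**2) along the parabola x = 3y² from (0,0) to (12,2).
-1576/5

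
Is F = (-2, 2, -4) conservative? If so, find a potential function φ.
Yes, F is conservative. φ = -2*x + 2*y - 4*z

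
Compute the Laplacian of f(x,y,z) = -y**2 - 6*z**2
-14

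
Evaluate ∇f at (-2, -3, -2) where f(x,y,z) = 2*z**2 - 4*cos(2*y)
(0, -8*sin(6), -8)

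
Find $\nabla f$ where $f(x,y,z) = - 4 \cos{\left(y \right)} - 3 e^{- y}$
(0, 4*sin(y) + 3*exp(-y), 0)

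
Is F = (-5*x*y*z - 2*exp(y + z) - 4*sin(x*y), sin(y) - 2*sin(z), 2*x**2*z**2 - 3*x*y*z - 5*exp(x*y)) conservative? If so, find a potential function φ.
No, ∇×F = (-3*x*z - 5*x*exp(x*y) + 2*cos(z), -5*x*y - 4*x*z**2 + 3*y*z + 5*y*exp(x*y) - 2*exp(y + z), 5*x*z + 4*x*cos(x*y) + 2*exp(y + z)) ≠ 0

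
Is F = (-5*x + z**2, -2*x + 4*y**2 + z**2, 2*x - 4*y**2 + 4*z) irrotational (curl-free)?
No, ∇×F = (-8*y - 2*z, 2*z - 2, -2)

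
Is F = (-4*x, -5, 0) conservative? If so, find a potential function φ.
Yes, F is conservative. φ = -2*x**2 - 5*y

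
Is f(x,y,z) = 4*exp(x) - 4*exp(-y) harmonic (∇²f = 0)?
No, ∇²f = 4*exp(x) - 4*exp(-y)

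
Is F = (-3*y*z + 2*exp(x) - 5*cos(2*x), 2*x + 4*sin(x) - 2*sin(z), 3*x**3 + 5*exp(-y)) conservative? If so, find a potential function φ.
No, ∇×F = (2*cos(z) - 5*exp(-y), -9*x**2 - 3*y, 3*z + 4*cos(x) + 2) ≠ 0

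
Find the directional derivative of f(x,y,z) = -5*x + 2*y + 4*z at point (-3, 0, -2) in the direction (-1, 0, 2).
13*sqrt(5)/5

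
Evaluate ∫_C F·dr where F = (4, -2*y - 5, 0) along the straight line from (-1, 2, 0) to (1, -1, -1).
26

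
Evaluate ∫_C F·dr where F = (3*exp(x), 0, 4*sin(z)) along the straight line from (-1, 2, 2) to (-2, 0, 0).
-4 + 4*cos(2) - 3*exp(-1) + 3*exp(-2)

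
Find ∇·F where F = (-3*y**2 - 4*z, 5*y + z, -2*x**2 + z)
6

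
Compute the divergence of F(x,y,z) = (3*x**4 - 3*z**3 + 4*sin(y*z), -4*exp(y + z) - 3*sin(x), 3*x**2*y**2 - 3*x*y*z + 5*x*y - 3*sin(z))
12*x**3 - 3*x*y - 4*exp(y + z) - 3*cos(z)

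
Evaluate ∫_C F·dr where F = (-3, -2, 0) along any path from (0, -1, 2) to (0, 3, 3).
-8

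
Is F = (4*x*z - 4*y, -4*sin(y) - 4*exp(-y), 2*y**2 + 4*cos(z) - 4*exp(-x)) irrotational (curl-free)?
No, ∇×F = (4*y, 4*x - 4*exp(-x), 4)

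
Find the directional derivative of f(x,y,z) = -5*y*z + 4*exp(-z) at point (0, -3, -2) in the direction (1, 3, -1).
sqrt(11)*(15 + 4*exp(2))/11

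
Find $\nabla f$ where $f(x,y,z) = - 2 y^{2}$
(0, -4*y, 0)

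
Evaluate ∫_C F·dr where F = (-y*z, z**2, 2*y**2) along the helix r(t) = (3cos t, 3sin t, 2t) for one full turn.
6*pi*(3*pi + 14)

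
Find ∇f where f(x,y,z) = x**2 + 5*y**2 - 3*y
(2*x, 10*y - 3, 0)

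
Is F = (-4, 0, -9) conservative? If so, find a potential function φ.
Yes, F is conservative. φ = -4*x - 9*z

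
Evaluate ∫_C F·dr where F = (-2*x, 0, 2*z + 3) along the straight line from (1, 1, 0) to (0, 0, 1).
5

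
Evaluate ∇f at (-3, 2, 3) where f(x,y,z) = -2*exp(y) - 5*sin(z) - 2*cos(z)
(0, -2*exp(2), 2*sin(3) - 5*cos(3))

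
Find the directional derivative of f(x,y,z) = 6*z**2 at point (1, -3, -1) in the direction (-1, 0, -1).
6*sqrt(2)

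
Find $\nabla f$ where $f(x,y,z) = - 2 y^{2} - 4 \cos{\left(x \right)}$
(4*sin(x), -4*y, 0)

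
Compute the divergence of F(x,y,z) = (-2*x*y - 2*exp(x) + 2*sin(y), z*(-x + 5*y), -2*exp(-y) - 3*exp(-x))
-2*y + 5*z - 2*exp(x)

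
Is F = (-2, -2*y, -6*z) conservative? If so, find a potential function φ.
Yes, F is conservative. φ = -2*x - y**2 - 3*z**2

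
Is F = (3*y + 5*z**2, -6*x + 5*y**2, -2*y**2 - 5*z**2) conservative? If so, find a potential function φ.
No, ∇×F = (-4*y, 10*z, -9) ≠ 0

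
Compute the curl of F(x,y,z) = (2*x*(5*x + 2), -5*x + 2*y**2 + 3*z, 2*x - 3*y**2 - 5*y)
(-6*y - 8, -2, -5)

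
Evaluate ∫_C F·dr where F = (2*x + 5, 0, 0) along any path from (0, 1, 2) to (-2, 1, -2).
-6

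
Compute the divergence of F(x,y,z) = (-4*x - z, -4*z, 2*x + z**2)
2*z - 4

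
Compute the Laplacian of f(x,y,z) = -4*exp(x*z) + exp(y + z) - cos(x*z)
-4*x**2*exp(x*z) + x**2*cos(x*z) + z**2*(-4*exp(x*z) + cos(x*z)) + 2*exp(y + z)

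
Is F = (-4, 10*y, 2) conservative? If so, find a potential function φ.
Yes, F is conservative. φ = -4*x + 5*y**2 + 2*z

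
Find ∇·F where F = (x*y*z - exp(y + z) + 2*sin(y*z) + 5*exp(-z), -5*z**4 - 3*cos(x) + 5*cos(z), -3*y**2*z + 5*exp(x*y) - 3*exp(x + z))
-3*y**2 + y*z - 3*exp(x + z)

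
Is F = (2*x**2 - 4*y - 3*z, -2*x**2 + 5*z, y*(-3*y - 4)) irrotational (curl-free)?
No, ∇×F = (-6*y - 9, -3, 4 - 4*x)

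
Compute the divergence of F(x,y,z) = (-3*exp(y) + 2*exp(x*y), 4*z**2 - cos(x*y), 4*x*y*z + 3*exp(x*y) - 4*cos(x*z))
4*x*y + x*sin(x*y) + 4*x*sin(x*z) + 2*y*exp(x*y)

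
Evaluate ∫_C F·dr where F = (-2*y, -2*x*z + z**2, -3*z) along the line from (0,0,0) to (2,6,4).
-36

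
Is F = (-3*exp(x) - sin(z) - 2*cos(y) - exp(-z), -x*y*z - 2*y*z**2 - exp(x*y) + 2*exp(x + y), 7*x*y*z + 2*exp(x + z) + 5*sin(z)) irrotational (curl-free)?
No, ∇×F = (x*y + 7*x*z + 4*y*z, -7*y*z - 2*exp(x + z) - cos(z) + exp(-z), -y*z - y*exp(x*y) + 2*exp(x + y) - 2*sin(y))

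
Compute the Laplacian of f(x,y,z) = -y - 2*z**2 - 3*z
-4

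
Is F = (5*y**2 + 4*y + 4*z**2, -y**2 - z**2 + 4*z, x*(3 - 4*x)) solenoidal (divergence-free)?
No, ∇·F = -2*y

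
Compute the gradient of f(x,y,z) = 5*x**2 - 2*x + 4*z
(10*x - 2, 0, 4)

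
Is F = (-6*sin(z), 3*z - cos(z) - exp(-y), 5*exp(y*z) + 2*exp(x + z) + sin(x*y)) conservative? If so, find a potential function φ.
No, ∇×F = (x*cos(x*y) + 5*z*exp(y*z) - sin(z) - 3, -y*cos(x*y) - 2*exp(x + z) - 6*cos(z), 0) ≠ 0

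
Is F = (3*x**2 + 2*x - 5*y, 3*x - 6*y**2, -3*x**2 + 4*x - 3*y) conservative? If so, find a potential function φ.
No, ∇×F = (-3, 6*x - 4, 8) ≠ 0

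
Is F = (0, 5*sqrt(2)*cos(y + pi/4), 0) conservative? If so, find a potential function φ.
Yes, F is conservative. φ = 5*sqrt(2)*sin(y + pi/4)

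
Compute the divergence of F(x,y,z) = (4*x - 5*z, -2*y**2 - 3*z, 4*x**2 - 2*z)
2 - 4*y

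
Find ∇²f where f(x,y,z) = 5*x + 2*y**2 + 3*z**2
10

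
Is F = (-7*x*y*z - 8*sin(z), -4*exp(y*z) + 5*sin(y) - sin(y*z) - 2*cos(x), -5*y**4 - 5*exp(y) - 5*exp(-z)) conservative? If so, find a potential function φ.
No, ∇×F = (-20*y**3 + 4*y*exp(y*z) + y*cos(y*z) - 5*exp(y), -7*x*y - 8*cos(z), 7*x*z + 2*sin(x)) ≠ 0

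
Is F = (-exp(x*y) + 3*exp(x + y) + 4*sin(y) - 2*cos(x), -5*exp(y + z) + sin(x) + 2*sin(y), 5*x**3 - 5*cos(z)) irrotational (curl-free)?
No, ∇×F = (5*exp(y + z), -15*x**2, x*exp(x*y) - 3*exp(x + y) + cos(x) - 4*cos(y))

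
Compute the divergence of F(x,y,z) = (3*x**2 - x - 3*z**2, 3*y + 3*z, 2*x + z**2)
6*x + 2*z + 2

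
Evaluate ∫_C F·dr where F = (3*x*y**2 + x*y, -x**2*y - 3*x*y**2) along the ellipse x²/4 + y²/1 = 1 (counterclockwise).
-3*pi/2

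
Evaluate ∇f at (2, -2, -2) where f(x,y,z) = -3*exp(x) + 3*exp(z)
(-3*exp(2), 0, 3*exp(-2))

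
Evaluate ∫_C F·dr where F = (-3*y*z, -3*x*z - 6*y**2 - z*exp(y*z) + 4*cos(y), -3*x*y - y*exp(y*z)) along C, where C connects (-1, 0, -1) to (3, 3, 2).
-exp(6) - 107 + 4*sin(3)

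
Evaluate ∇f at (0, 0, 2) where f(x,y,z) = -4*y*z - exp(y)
(0, -9, 0)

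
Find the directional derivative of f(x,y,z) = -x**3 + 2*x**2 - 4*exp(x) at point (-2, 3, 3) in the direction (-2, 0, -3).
8*sqrt(13)*(1 + 5*exp(2))*exp(-2)/13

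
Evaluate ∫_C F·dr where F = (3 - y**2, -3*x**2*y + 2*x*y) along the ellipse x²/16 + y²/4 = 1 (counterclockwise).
0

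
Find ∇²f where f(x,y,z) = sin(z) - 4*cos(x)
-sin(z) + 4*cos(x)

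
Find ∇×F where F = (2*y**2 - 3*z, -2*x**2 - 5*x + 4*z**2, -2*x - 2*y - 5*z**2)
(-8*z - 2, -1, -4*x - 4*y - 5)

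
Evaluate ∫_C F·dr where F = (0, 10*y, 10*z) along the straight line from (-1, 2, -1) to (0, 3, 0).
20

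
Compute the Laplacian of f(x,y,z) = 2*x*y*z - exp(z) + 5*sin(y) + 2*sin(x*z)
-2*x**2*sin(x*z) - 2*z**2*sin(x*z) - exp(z) - 5*sin(y)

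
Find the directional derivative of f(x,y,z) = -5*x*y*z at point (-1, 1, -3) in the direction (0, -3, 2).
55*sqrt(13)/13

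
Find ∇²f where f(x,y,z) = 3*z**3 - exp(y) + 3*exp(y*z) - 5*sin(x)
3*y**2*exp(y*z) + 3*z**2*exp(y*z) + 18*z - exp(y) + 5*sin(x)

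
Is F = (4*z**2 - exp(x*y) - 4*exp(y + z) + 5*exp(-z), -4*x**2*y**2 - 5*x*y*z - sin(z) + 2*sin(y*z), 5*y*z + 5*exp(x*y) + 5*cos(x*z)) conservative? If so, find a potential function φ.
No, ∇×F = (5*x*y + 5*x*exp(x*y) - 2*y*cos(y*z) + 5*z + cos(z), -5*y*exp(x*y) + 5*z*sin(x*z) + 8*z - 4*exp(y + z) - 5*exp(-z), -8*x*y**2 + x*exp(x*y) - 5*y*z + 4*exp(y + z)) ≠ 0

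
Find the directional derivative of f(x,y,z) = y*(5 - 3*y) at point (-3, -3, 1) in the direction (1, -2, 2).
-46/3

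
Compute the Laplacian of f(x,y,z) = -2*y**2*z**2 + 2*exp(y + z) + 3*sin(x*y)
-3*x**2*sin(x*y) - 3*y**2*sin(x*y) - 4*y**2 - 4*z**2 + 4*exp(y + z)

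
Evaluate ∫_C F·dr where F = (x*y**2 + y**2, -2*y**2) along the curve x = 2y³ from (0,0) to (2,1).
61/30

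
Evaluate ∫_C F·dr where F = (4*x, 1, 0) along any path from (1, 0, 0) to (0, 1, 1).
-1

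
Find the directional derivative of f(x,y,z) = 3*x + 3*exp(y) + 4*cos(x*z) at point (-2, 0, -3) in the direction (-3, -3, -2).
-sqrt(22)*(26*sin(6) + 9)/11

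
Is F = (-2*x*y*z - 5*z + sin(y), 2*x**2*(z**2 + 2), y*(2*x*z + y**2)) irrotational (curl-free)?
No, ∇×F = (-4*x**2*z + 2*x*z + 3*y**2, -2*x*y - 2*y*z - 5, 2*x*z + 4*x*(z**2 + 2) - cos(y))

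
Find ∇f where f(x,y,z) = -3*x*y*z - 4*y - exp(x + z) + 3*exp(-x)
(-3*y*z - exp(x + z) - 3*exp(-x), -3*x*z - 4, -3*x*y - exp(x + z))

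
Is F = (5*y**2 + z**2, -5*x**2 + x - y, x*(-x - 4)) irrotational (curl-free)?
No, ∇×F = (0, 2*x + 2*z + 4, -10*x - 10*y + 1)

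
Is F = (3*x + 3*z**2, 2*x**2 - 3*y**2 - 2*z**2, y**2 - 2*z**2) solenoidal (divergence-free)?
No, ∇·F = -6*y - 4*z + 3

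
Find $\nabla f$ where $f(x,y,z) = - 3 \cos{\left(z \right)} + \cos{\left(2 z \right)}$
(0, 0, (3 - 4*cos(z))*sin(z))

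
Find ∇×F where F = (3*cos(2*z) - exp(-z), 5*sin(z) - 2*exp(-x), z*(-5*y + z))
(-5*z - 5*cos(z), -6*sin(2*z) + exp(-z), 2*exp(-x))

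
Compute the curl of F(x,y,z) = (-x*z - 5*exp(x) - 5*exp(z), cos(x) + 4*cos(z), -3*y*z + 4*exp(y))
(-3*z + 4*exp(y) + 4*sin(z), -x - 5*exp(z), -sin(x))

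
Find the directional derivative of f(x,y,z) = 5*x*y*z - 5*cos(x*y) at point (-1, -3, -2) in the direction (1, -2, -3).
-5*sqrt(14)*(sin(3) + 7)/14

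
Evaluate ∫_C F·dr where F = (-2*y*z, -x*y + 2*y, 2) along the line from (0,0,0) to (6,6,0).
-36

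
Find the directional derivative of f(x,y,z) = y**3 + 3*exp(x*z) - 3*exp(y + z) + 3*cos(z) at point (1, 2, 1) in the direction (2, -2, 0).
3*sqrt(2)*(-4 + E + exp(3))/2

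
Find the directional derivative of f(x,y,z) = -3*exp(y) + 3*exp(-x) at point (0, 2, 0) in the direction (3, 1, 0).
3*sqrt(10)*(-exp(2) - 3)/10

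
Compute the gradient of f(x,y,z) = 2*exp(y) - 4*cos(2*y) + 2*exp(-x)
(-2*exp(-x), 2*exp(y) + 8*sin(2*y), 0)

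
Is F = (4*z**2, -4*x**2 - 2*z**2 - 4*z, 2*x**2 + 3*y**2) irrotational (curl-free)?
No, ∇×F = (6*y + 4*z + 4, -4*x + 8*z, -8*x)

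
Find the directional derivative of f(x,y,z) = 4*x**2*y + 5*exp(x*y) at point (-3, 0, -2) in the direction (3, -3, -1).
-63*sqrt(19)/19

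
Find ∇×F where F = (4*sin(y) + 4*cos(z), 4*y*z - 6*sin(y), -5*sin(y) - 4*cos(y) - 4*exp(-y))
(-4*y + 4*sin(y) - 5*cos(y) + 4*exp(-y), -4*sin(z), -4*cos(y))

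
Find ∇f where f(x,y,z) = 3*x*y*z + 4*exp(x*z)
(z*(3*y + 4*exp(x*z)), 3*x*z, x*(3*y + 4*exp(x*z)))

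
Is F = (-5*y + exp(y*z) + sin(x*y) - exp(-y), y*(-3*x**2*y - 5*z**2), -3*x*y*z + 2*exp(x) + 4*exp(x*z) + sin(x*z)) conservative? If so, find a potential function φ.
No, ∇×F = (z*(-3*x + 10*y), 3*y*z + y*exp(y*z) - 4*z*exp(x*z) - z*cos(x*z) - 2*exp(x), -6*x*y**2 - x*cos(x*y) - z*exp(y*z) + 5 - exp(-y)) ≠ 0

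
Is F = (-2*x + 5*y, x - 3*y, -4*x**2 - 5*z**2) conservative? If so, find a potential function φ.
No, ∇×F = (0, 8*x, -4) ≠ 0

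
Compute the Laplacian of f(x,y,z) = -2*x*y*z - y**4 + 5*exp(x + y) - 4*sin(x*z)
4*x**2*sin(x*z) - 12*y**2 + 4*z**2*sin(x*z) + 10*exp(x + y)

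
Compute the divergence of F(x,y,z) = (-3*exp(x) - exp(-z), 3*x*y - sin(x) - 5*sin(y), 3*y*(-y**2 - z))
3*x - 3*y - 3*exp(x) - 5*cos(y)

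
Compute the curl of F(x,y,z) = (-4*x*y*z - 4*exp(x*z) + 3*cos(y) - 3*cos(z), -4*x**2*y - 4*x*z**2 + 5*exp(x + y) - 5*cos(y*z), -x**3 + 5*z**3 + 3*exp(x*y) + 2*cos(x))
(8*x*z + 3*x*exp(x*y) - 5*y*sin(y*z), 3*x**2 - 4*x*y - 4*x*exp(x*z) - 3*y*exp(x*y) + 2*sin(x) + 3*sin(z), -8*x*y + 4*x*z - 4*z**2 + 5*exp(x + y) + 3*sin(y))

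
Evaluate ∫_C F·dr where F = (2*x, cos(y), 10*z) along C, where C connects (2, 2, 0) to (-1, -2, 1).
2 - 2*sin(2)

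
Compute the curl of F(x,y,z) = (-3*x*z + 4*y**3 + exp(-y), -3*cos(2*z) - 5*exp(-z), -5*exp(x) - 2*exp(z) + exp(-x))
(-6*sin(2*z) - 5*exp(-z), -3*x + 5*exp(x) + exp(-x), -12*y**2 + exp(-y))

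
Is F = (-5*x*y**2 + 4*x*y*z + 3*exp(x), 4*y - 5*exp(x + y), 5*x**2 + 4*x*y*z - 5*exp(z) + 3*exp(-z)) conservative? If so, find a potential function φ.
No, ∇×F = (4*x*z, 4*x*y - 10*x - 4*y*z, 10*x*y - 4*x*z - 5*exp(x + y)) ≠ 0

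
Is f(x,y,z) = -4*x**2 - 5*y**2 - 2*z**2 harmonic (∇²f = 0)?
No, ∇²f = -22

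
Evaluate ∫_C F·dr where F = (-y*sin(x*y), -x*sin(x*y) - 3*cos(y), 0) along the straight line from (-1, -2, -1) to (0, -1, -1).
-3*sin(2) - cos(2) + 1 + 3*sin(1)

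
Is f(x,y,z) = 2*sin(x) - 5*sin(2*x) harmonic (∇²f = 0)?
No, ∇²f = 2*(20*cos(x) - 1)*sin(x)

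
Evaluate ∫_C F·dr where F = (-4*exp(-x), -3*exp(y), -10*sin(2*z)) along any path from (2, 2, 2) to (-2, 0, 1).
-3 + 5*cos(2) - 4*exp(-2) - 5*cos(4) + 7*exp(2)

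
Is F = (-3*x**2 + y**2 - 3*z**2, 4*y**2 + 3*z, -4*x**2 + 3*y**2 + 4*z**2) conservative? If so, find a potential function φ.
No, ∇×F = (6*y - 3, 8*x - 6*z, -2*y) ≠ 0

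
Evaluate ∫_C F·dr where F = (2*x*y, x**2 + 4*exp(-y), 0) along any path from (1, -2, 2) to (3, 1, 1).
-4*exp(-1) + 11 + 4*exp(2)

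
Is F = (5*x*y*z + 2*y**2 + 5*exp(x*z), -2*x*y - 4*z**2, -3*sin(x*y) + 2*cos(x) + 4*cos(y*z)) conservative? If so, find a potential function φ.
No, ∇×F = (-3*x*cos(x*y) - 4*z*sin(y*z) + 8*z, 5*x*y + 5*x*exp(x*z) + 3*y*cos(x*y) + 2*sin(x), -5*x*z - 6*y) ≠ 0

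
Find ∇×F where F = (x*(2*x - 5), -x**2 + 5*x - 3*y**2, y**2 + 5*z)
(2*y, 0, 5 - 2*x)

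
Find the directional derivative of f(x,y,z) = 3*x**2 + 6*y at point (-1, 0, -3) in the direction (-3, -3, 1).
0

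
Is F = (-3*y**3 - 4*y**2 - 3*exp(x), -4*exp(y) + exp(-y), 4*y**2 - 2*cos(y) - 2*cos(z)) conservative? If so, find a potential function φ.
No, ∇×F = (8*y + 2*sin(y), 0, y*(9*y + 8)) ≠ 0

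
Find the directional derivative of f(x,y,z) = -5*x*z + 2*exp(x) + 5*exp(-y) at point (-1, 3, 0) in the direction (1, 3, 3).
sqrt(19)*(-15 + 2*exp(2) + 15*exp(3))*exp(-3)/19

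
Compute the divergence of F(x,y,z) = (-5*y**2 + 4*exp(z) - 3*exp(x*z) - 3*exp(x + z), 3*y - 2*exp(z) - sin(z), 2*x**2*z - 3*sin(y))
2*x**2 - 3*z*exp(x*z) - 3*exp(x + z) + 3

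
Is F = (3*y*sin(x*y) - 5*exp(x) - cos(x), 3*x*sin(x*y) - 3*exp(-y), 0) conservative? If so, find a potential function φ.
Yes, F is conservative. φ = -5*exp(x) - sin(x) - 3*cos(x*y) + 3*exp(-y)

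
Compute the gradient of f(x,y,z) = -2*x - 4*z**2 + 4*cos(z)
(-2, 0, -8*z - 4*sin(z))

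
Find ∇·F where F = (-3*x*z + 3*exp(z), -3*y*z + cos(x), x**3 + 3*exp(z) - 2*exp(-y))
-6*z + 3*exp(z)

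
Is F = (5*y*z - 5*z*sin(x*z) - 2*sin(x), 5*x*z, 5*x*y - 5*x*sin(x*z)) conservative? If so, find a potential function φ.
Yes, F is conservative. φ = 5*x*y*z + 2*cos(x) + 5*cos(x*z)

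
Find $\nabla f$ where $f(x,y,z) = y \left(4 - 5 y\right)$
(0, 4 - 10*y, 0)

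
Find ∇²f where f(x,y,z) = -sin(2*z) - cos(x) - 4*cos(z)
4*sin(2*z) + cos(x) + 4*cos(z)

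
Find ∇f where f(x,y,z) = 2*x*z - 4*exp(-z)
(2*z, 0, 2*x + 4*exp(-z))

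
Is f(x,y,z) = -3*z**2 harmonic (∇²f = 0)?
No, ∇²f = -6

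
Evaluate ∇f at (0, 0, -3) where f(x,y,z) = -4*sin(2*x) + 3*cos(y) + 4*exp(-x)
(-12, 0, 0)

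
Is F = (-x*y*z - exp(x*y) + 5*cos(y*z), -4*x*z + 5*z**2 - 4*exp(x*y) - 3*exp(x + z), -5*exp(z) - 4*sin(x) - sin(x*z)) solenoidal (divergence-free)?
No, ∇·F = -4*x*exp(x*y) - x*cos(x*z) - y*z - y*exp(x*y) - 5*exp(z)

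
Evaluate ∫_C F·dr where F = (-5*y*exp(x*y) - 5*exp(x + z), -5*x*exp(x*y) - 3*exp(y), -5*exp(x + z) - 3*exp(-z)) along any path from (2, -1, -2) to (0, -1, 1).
(-3*exp(4) - 5*exp(3) + 5 + 3*E)*exp(-2)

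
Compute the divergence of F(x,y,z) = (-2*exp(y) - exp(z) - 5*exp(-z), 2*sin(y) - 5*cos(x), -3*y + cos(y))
2*cos(y)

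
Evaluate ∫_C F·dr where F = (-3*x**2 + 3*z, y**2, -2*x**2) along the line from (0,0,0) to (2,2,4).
-4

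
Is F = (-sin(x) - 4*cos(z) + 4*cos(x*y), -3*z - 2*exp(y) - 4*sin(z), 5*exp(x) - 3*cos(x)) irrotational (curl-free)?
No, ∇×F = (4*cos(z) + 3, -5*exp(x) - 3*sin(x) + 4*sin(z), 4*x*sin(x*y))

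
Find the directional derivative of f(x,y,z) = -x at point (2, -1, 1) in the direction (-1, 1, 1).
sqrt(3)/3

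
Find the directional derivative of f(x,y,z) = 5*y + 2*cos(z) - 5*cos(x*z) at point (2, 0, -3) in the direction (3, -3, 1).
sqrt(19)*(-15 + 35*sin(6) + 2*sin(3))/19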